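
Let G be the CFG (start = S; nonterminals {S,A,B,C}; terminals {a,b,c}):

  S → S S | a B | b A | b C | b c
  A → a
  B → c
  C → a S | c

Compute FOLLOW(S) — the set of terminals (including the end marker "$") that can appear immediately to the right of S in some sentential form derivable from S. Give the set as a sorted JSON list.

FIRST iteration:
round 1:
  A via A→a: +{a}
  B via B→c: +{c}
  C via C→a S: +{a}
  C via C→c: +{c}
  S via S→a B: +{a}
  S via S→b A: +{b}
  FIRST(S)={a,b}  FIRST(A)={a}  FIRST(B)={c}  FIRST(C)={a,c}
round 2: — fixpoint
  FIRST(S)={a,b}  FIRST(A)={a}  FIRST(B)={c}  FIRST(C)={a,c}

Compute FOLLOW by fixpoint:
seed FOLLOW(S) with $
round 1:
  S→S S: FOLLOW(S) ⊇ FIRST(S) = {a,b}; new: +{a,b}
  S→a B: FOLLOW(B) ⊇ FOLLOW(S) ⊇ {$,a,b}; new: +{$,a,b}
  S→b A: FOLLOW(A) ⊇ FOLLOW(S) ⊇ {$,a,b}; new: +{$,a,b}
  S→b C: FOLLOW(C) ⊇ FOLLOW(S) ⊇ {$,a,b}; new: +{$,a,b}
  S: {$,a,b}  A: {$,a,b}  B: {$,a,b}  C: {$,a,b}
round 2: done
  S: {$,a,b}  A: {$,a,b}  B: {$,a,b}  C: {$,a,b}

FOLLOW(S) = ["$", "a", "b"]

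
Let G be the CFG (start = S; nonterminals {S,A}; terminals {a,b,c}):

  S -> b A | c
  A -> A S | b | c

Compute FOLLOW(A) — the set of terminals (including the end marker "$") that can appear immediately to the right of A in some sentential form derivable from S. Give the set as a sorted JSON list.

Compute FIRST by fixpoint:
iter 1:
  A via A→b: +{b}
  A via A→c: +{c}
  S via S→b A: +{b}
  S via S→c: +{c}
  S: {b,c}  A: {b,c}
iter 2: (stable)
  S: {b,c}  A: {b,c}

FOLLOW sets:
FOLLOW(S) := {$}
pass 1:
  A→A S: FOLLOW(A) ⊇ FIRST(S) = {b,c}; new: +{b,c}
  A→A S: FOLLOW(S) ⊇ FOLLOW(A) ⊇ {b,c}; new: +{b,c}
  S→b A: FOLLOW(A) ⊇ FOLLOW(S) ⊇ {$,b,c}; new: +{$}
  FOLLOW(S)={$,b,c}  FOLLOW(A)={$,b,c}
pass 2: done
  FOLLOW(S)={$,b,c}  FOLLOW(A)={$,b,c}

FOLLOW(A) = ["$", "b", "c"]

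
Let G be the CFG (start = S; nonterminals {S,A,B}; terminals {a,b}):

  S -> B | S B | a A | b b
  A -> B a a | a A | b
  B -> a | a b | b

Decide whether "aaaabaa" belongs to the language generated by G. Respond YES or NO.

CNF form of G:
  S -> S B | T0 A | T0 T1 | T1 T1 | a | b
  A -> B X2 | T0 A | b
  B -> T0 T1 | a | b
  T0 -> a
  T1 -> b
  X2 -> T0 T0

CYK fill:
  T[0,0] 'a' = {B,S,T0}  orig:{B,S}
  T[1,1] 'a' = {B,S,T0}  orig:{B,S}
  T[2,2] 'a' = {B,S,T0}  orig:{B,S}
  T[3,3] 'a' = {B,S,T0}  orig:{B,S}
  T[4,4] 'b' = {A,B,S,T1}  orig:{A,B,S}
  T[5,5] 'a' = {B,S,T0}  orig:{B,S}
  T[6,6] 'a' = {B,S,T0}  orig:{B,S}
  T[0,1] 'aa' = {S,X2}  orig:{S}
  T[1,2] 'aa' = {S,X2}  orig:{S}
  T[2,3] 'aa' = {S,X2}  orig:{S}
  T[3,4] 'ab' = {A,B,S}
  T[4,5] 'ba' = {S}
  T[5,6] 'aa' = {S,X2}  orig:{S}
  T[0,2] 'aaa' = {A,S}
  T[1,3] 'aaa' = {A,S}
  T[2,4] 'aab' = {A,S}
  T[3,5] 'aba' = {S}
  T[4,6] 'baa' = {A,S}
  T[0,3] 'aaaa' = {A,S}
  T[1,4] 'aaab' = {A,S}
  T[2,5] 'aaba' = {S}
  T[3,6] 'abaa' = {A,S}
  T[0,4] 'aaaab' = {A,S}
  T[1,5] 'aaaba' = {S}
  T[2,6] 'aabaa' = {A,S}
  T[0,5] 'aaaaba' = {S}
  T[1,6] 'aaabaa' = {A,S}
  T[0,6] 'aaaabaa' = {A,S}

S ∈ T[0,6] ⇒ YES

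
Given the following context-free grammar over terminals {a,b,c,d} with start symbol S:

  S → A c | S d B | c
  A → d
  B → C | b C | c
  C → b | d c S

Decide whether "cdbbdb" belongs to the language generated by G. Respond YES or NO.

Convert to CNF:
  S -> A T2 | S X5 | c
  A -> d
  B -> T0 C | T1 X3 | b | c
  C -> T1 X4 | b
  T0 -> b
  T1 -> d
  T2 -> c
  X3 -> T2 S
  X4 -> T2 S
  X5 -> T1 B

CYK table (by increasing span):
  cell(0,0) c: {B,S,T2}  orig:{B,S}
  cell(1,1) d: {A,T1}  orig:{A}
  cell(2,2) b: {B,C,T0}  orig:{B,C}
  cell(3,3) b: {B,C,T0}  orig:{B,C}
  cell(4,4) d: {A,T1}  orig:{A}
  cell(5,5) b: {B,C,T0}  orig:{B,C}
  cell(0,1) cd: ∅
  cell(1,2) db: {X5}  orig:{}
  cell(2,3) bb: {B}
  cell(3,4) bd: ∅
  cell(4,5) db: {X5}  orig:{}
  cell(0,2) cdb: {S}
  cell(1,3) dbb: {X5}  orig:{}
  cell(2,4) bbd: ∅
  cell(3,5) bdb: ∅
  cell(0,3) cdbb: {S}
  cell(1,4) dbbd: ∅
  cell(2,5) bbdb: ∅
  cell(0,4) cdbbd: ∅
  cell(1,5) dbbdb: ∅
  cell(0,5) cdbbdb: {S}

S ∈ T[0,5] ⇒ YES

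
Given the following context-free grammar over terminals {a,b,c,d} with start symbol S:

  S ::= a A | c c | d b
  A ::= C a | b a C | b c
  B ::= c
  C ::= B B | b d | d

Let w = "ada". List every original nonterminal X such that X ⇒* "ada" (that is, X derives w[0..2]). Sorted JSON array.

CNF form of G:
  S -> T0 A | T2 T2 | T3 T1
  A -> C T0 | T1 T2 | T1 X4
  B -> c
  C -> B B | T1 T3 | d
  T0 -> a
  T1 -> b
  T2 -> c
  T3 -> d
  X4 -> T0 C

CYK fill (cells [i..j] with 0 ≤ i ≤ j ≤ 2 only):
  T[0,0] 'a' = {T0}  orig:{}
  T[1,1] 'd' = {C,T3}  orig:{C}
  T[2,2] 'a' = {T0}  orig:{}
  T[0,1] 'ad' = {X4}  orig:{}
  T[1,2] 'da' = {A}
  T[0,2] 'ada' = {S}

Original NTs in T[0,2] deriving "ada": ["S"]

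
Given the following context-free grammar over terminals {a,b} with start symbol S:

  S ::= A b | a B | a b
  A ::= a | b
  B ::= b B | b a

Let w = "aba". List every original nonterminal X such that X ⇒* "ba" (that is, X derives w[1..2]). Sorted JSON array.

CNF form of G:
  S -> A T0 | T1 B | T1 T0
  A -> a | b
  B -> T0 B | T0 T1
  T0 -> b
  T1 -> a

Fill CYK table bottom-up, restricted to cells inside w[1..2]:
  cell(1,1) b: {A,T0}  orig:{A}
  cell(2,2) a: {A,T1}  orig:{A}
  cell(1,2) ba: {B}

Original NTs in T[1,2] deriving "ba": ["B"]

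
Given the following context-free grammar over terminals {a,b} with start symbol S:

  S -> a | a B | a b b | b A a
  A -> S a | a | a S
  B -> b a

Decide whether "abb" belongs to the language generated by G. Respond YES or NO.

CNF form of G:
  S -> T0 B | T0 X2 | T1 X3 | a
  A -> S T0 | T0 S | a
  B -> T1 T0
  T0 -> a
  T1 -> b
  X2 -> T1 T1
  X3 -> A T0

Fill CYK table bottom-up:
  [0..0]={A,S,T0}  "a"  orig:{A,S}
  [1..1]={T1}  "b"  orig:{}
  [2..2]={T1}  "b"  orig:{}
  [0..1]=∅  "ab"
  [1..2]={X2}  "bb"  orig:{}
  [0..2]={S}  "abb"

S ∈ T[0,2] ⇒ YES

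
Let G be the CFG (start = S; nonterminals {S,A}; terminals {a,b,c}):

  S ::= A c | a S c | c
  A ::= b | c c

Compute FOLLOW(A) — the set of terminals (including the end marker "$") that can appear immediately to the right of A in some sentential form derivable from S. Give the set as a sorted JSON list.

FIRST sets, iterate to fixpoint:
pass 1:
  A via A→b: +{b}
  A via A→c c: +{c}
  S via S→A c: +{b,c}
  S via S→a S c: +{a}
  FIRST[S]={a,b,c}  FIRST[A]={b,c}
pass 2: (no change)
  FIRST[S]={a,b,c}  FIRST[A]={b,c}

FOLLOW sets:
seed FOLLOW(S) with $
round 1:
  S→A c: FOLLOW(A) ⊇ FIRST(c) = {c}; new: +{c}
  S→a S c: FOLLOW(S) ⊇ FIRST(c) = {c}; new: +{c}
  FOLLOW[S]={$,c}  FOLLOW[A]={c}
round 2: done
  FOLLOW[S]={$,c}  FOLLOW[A]={c}

FOLLOW(A) = ["c"]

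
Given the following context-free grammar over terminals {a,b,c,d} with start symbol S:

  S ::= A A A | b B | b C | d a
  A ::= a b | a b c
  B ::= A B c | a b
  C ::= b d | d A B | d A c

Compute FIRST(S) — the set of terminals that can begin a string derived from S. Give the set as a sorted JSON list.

FIRST iteration:
round 1:
  A via A→a b: +{a}
  B via B→A B c: +{a}
  C via C→b d: +{b}
  C via C→d A B: +{d}
  S via S→A A A: +{a}
  S via S→b B: +{b}
  S via S→d a: +{d}
  FIRST(S)={a,b,d}  FIRST(A)={a}  FIRST(B)={a}  FIRST(C)={b,d}
round 2: done
  FIRST(S)={a,b,d}  FIRST(A)={a}  FIRST(B)={a}  FIRST(C)={b,d}

FIRST(S) = ["a", "b", "d"]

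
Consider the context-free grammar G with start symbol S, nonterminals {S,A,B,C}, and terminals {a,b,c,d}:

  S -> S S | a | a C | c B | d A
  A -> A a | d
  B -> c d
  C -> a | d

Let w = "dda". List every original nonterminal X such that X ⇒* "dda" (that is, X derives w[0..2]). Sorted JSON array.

CNF form of G:
  S -> S S | T0 C | T1 B | T2 A | a
  A -> A T0 | d
  B -> T1 T2
  C -> a | d
  T0 -> a
  T1 -> c
  T2 -> d

Fill CYK table bottom-up (cells [i..j] with 0 ≤ i ≤ j ≤ 2 only):
  cell(0,0) d: {A,C,T2}  orig:{A,C}
  cell(1,1) d: {A,C,T2}  orig:{A,C}
  cell(2,2) a: {C,S,T0}  orig:{C,S}
  cell(0,1) dd: {S}
  cell(1,2) da: {A}
  cell(0,2) dda: {S}

Original NTs in T[0,2] deriving "dda": ["S"]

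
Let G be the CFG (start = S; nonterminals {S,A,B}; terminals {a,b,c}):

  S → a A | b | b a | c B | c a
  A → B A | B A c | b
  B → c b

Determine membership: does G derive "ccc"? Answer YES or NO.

CNF form of G:
  S -> T0 B | T0 T2 | T1 T2 | T2 A | b
  A -> B A | B X3 | b
  B -> T0 T1
  T0 -> c
  T1 -> b
  T2 -> a
  X3 -> A T0

CYK table (by increasing span):
  [0..0]={T0}  "c"  orig:{}
  [1..1]={T0}  "c"  orig:{}
  [2..2]={T0}  "c"  orig:{}
  [0..1]=∅  "cc"
  [1..2]=∅  "cc"
  [0..2]=∅  "ccc"

S ∉ T[0,2] ⇒ NO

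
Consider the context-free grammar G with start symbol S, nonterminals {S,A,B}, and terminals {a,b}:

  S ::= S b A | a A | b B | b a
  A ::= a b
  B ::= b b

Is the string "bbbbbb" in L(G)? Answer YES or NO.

CNF form of G:
  S -> S X2 | T0 A | T1 B | T1 T0
  A -> T0 T1
  B -> T1 T1
  T0 -> a
  T1 -> b
  X2 -> T1 A

Fill CYK table bottom-up:
  cell(0,0) b: {T1}  orig:{}
  cell(1,1) b: {T1}  orig:{}
  cell(2,2) b: {T1}  orig:{}
  cell(3,3) b: {T1}  orig:{}
  cell(4,4) b: {T1}  orig:{}
  cell(5,5) b: {T1}  orig:{}
  cell(0,1) bb: {B}
  cell(1,2) bb: {B}
  cell(2,3) bb: {B}
  cell(3,4) bb: {B}
  cell(4,5) bb: {B}
  cell(0,2) bbb: {S}
  cell(1,3) bbb: {S}
  cell(2,4) bbb: {S}
  cell(3,5) bbb: {S}
  cell(0,3) bbbb: ∅
  cell(1,4) bbbb: ∅
  cell(2,5) bbbb: ∅
  cell(0,4) bbbbb: ∅
  cell(1,5) bbbbb: ∅
  cell(0,5) bbbbbb: ∅

S ∉ T[0,5] ⇒ NO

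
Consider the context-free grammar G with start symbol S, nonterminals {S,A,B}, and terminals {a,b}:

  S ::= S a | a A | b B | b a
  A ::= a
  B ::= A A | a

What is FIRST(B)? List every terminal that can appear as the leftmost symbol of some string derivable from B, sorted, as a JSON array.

FIRST iteration:
round 1:
  A via A→a: +{a}
  B via B→A A: +{a}
  S via S→a A: +{a}
  S via S→b B: +{b}
  FIRST[S]={a,b}  FIRST[A]={a}  FIRST[B]={a}
round 2: (no change)
  FIRST[S]={a,b}  FIRST[A]={a}  FIRST[B]={a}

FIRST(B) = ["a"]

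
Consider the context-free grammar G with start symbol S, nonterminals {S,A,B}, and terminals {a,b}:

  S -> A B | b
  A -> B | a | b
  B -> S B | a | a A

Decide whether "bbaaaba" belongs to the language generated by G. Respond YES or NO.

Convert to CNF:
  S -> A B | b
  A -> S B | T0 A | a | b
  B -> S B | T0 A | a
  T0 -> a

CYK fill:
  T[0,0] 'b' = {A,S}
  T[1,1] 'b' = {A,S}
  T[2,2] 'a' = {A,B,T0}  orig:{A,B}
  T[3,3] 'a' = {A,B,T0}  orig:{A,B}
  T[4,4] 'a' = {A,B,T0}  orig:{A,B}
  T[5,5] 'b' = {A,S}
  T[6,6] 'a' = {A,B,T0}  orig:{A,B}
  T[0,1] 'bb' = ∅
  T[1,2] 'ba' = {A,B,S}
  T[2,3] 'aa' = {A,B,S}
  T[3,4] 'aa' = {A,B,S}
  T[4,5] 'ab' = {A,B}
  T[5,6] 'ba' = {A,B,S}
  T[0,2] 'bba' = {A,B,S}
  T[1,3] 'baa' = {A,B,S}
  T[2,4] 'aaa' = {A,B,S}
  T[3,5] 'aab' = {A,B,S}
  T[4,6] 'aba' = {A,B,S}
  T[0,3] 'bbaa' = {A,B,S}
  T[1,4] 'baaa' = {A,B,S}
  T[2,5] 'aaab' = {A,B,S}
  T[3,6] 'aaba' = {A,B,S}
  T[0,4] 'bbaaa' = {A,B,S}
  T[1,5] 'baaab' = {A,B,S}
  T[2,6] 'aaaba' = {A,B,S}
  T[0,5] 'bbaaab' = {A,B,S}
  T[1,6] 'baaaba' = {A,B,S}
  T[0,6] 'bbaaaba' = {A,B,S}

S ∈ T[0,6] ⇒ YES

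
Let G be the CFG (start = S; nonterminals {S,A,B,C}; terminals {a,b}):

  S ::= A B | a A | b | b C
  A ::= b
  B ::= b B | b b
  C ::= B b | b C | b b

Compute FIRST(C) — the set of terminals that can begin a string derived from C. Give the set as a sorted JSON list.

FIRST iteration:
[1]
  A via A→b: +{b}
  B via B→b B: +{b}
  C via C→B b: +{b}
  S via S→A B: +{b}
  S via S→a A: +{a}
  S: {a,b}  A: {b}  B: {b}  C: {b}
[2] (no change)
  S: {a,b}  A: {b}  B: {b}  C: {b}

FIRST(C) = ["b"]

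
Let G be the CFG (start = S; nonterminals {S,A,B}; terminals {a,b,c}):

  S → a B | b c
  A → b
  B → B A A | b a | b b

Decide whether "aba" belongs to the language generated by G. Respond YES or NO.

Convert to CNF:
  S -> T0 T2 | T1 B
  A -> b
  B -> B X3 | T0 T0 | T0 T1
  T0 -> b
  T1 -> a
  T2 -> c
  X3 -> A A

Fill CYK table bottom-up:
  T[0,0] 'a' = {T1}  orig:{}
  T[1,1] 'b' = {A,T0}  orig:{A}
  T[2,2] 'a' = {T1}  orig:{}
  T[0,1] 'ab' = ∅
  T[1,2] 'ba' = {B}
  T[0,2] 'aba' = {S}

S ∈ T[0,2] ⇒ YES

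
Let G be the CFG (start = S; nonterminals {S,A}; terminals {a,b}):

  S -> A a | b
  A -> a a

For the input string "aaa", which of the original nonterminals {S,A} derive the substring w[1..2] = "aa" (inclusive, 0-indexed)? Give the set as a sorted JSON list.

Convert to CNF:
  S -> A T0 | b
  A -> T0 T0
  T0 -> a

CYK table (by increasing span) (cells [i..j] with 1 ≤ i ≤ j ≤ 2 only):
  T[1,1] 'a' = {T0}  orig:{}
  T[2,2] 'a' = {T0}  orig:{}
  T[1,2] 'aa' = {A}

Original NTs in T[1,2] deriving "aa": ["A"]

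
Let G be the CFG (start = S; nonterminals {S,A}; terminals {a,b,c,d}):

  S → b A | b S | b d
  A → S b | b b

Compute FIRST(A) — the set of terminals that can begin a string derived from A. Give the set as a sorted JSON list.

FIRST sets, iterate to fixpoint:
iter 1:
  A via A→b b: +{b}
  S via S→b A: +{b}
  S: {b}  A: {b}
iter 2: — fixpoint
  S: {b}  A: {b}

FIRST(A) = ["b"]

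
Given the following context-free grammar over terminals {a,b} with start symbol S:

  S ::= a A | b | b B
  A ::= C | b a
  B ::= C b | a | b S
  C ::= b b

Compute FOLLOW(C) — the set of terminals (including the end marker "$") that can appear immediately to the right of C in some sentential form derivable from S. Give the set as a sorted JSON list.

FIRST sets, iterate to fixpoint:
iter 1:
  A via A→b a: +{b}
  B via B→a: +{a}
  B via B→b S: +{b}
  C via C→b b: +{b}
  S via S→a A: +{a}
  S via S→b: +{b}
  S: {a,b}  A: {b}  B: {a,b}  C: {b}
iter 2: done
  S: {a,b}  A: {b}  B: {a,b}  C: {b}

FOLLOW iteration:
seed FOLLOW(S) with $
[1]
  B→C b: FOLLOW(C) ⊇ FIRST(b) = {b}; new: +{b}
  S→a A: FOLLOW(A) ⊇ FOLLOW(S) ⊇ {$}; new: +{$}
  S→b B: FOLLOW(B) ⊇ FOLLOW(S) ⊇ {$}; new: +{$}
  S: {$}  A: {$}  B: {$}  C: {b}
[2]
  A→C: FOLLOW(C) ⊇ FOLLOW(A) ⊇ {$}; new: +{$}
  S: {$}  A: {$}  B: {$}  C: {$,b}
[3] (stable)
  S: {$}  A: {$}  B: {$}  C: {$,b}

FOLLOW(C) = ["$", "b"]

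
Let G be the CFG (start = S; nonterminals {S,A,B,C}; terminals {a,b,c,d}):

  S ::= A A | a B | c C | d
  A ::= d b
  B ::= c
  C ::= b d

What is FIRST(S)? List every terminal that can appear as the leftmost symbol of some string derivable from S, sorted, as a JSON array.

FIRST iteration:
pass 1:
  A via A→d b: +{d}
  B via B→c: +{c}
  C via C→b d: +{b}
  S via S→A A: +{d}
  S via S→a B: +{a}
  S via S→c C: +{c}
  FIRST(S)={a,c,d}  FIRST(A)={d}  FIRST(B)={c}  FIRST(C)={b}
pass 2: done
  FIRST(S)={a,c,d}  FIRST(A)={d}  FIRST(B)={c}  FIRST(C)={b}

FIRST(S) = ["a", "c", "d"]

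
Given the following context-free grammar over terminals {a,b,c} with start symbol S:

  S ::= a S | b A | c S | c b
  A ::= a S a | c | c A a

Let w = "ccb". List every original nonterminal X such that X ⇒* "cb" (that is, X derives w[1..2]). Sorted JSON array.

Convert to CNF:
  S -> T0 S | T1 S | T1 T2 | T2 A
  A -> T0 X3 | T1 X4 | c
  T0 -> a
  T1 -> c
  T2 -> b
  X3 -> S T0
  X4 -> A T0

CYK table (by increasing span), restricted to cells inside w[1..2]:
  T[1,1] 'c' = {A,T1}  orig:{A}
  T[2,2] 'b' = {T2}  orig:{}
  T[1,2] 'cb' = {S}

Original NTs in T[1,2] deriving "cb": ["S"]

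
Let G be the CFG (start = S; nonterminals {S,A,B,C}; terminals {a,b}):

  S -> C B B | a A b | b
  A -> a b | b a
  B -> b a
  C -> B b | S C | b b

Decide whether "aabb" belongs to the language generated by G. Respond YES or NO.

CNF form of G:
  S -> C X2 | T0 X3 | b
  A -> T0 T1 | T1 T0
  B -> T1 T0
  C -> B T1 | S C | T1 T1
  T0 -> a
  T1 -> b
  X2 -> B B
  X3 -> A T1

Fill CYK table bottom-up:
  [0..0]={T0}  "a"  orig:{}
  [1..1]={T0}  "a"  orig:{}
  [2..2]={S,T1}  "b"  orig:{S}
  [3..3]={S,T1}  "b"  orig:{S}
  [0..1]=∅  "aa"
  [1..2]={A}  "ab"
  [2..3]={C}  "bb"
  [0..2]=∅  "aab"
  [1..3]={X3}  "abb"  orig:{}
  [0..3]={S}  "aabb"

S ∈ T[0,3] ⇒ YES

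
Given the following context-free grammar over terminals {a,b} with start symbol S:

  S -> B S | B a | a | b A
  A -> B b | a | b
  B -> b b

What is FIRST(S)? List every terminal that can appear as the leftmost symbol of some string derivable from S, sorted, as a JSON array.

Compute FIRST by fixpoint:
round 1:
  A via A→a: +{a}
  A via A→b: +{b}
  B via B→b b: +{b}
  S via S→B S: +{b}
  S via S→a: +{a}
  S: {a,b}  A: {a,b}  B: {b}
round 2: (no change)
  S: {a,b}  A: {a,b}  B: {b}

FIRST(S) = ["a", "b"]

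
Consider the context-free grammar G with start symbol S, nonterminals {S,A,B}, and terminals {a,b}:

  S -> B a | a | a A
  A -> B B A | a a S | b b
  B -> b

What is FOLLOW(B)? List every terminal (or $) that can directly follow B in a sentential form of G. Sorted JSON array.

FIRST sets, iterate to fixpoint:
round 1:
  A via A→a a S: +{a}
  A via A→b b: +{b}
  B via B→b: +{b}
  S via S→B a: +{b}
  S via S→a: +{a}
  FIRST[S]={a,b}  FIRST[A]={a,b}  FIRST[B]={b}
round 2: (stable)
  FIRST[S]={a,b}  FIRST[A]={a,b}  FIRST[B]={b}

Compute FOLLOW by fixpoint:
initialize: $ ∈ FOLLOW(S)
[1]
  A→B B A: FOLLOW(B) ⊇ FIRST(B) = {b}; new: +{b}
  A→B B A: FOLLOW(B) ⊇ FIRST(A) = {a,b}; new: +{a}
  S→a A: FOLLOW(A) ⊇ FOLLOW(S) ⊇ {$}; new: +{$}
  S: {$}  A: {$}  B: {a,b}
[2] done
  S: {$}  A: {$}  B: {a,b}

FOLLOW(B) = ["a", "b"]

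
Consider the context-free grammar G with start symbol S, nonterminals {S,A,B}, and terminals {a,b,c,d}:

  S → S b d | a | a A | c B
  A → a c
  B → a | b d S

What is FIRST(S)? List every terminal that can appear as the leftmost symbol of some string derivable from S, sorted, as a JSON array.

Compute FIRST by fixpoint:
iter 1:
  A via A→a c: +{a}
  B via B→a: +{a}
  B via B→b d S: +{b}
  S via S→a: +{a}
  S via S→c B: +{c}
  S: {a,c}  A: {a}  B: {a,b}
iter 2: (stable)
  S: {a,c}  A: {a}  B: {a,b}

FIRST(S) = ["a", "c"]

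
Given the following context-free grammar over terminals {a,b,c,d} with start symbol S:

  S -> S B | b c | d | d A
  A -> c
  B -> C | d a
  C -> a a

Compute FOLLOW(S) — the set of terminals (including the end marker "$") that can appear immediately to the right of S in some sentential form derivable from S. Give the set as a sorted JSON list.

FIRST iteration:
[1]
  A via A→c: +{c}
  B via B→d a: +{d}
  C via C→a a: +{a}
  S via S→b c: +{b}
  S via S→d: +{d}
  S: {b,d}  A: {c}  B: {d}  C: {a}
[2]
  B via B→C: +{a}
  S: {b,d}  A: {c}  B: {a,d}  C: {a}
[3] (stable)
  S: {b,d}  A: {c}  B: {a,d}  C: {a}

Compute FOLLOW by fixpoint:
FOLLOW(S) := {$}
round 1:
  S→S B: FOLLOW(S) ⊇ FIRST(B) = {a,d}; new: +{a,d}
  S→S B: FOLLOW(B) ⊇ FOLLOW(S) ⊇ {$,a,d}; new: +{$,a,d}
  S→d A: FOLLOW(A) ⊇ FOLLOW(S) ⊇ {$,a,d}; new: +{$,a,d}
  FOLLOW[S]={$,a,d}  FOLLOW[A]={$,a,d}  FOLLOW[B]={$,a,d}  FOLLOW[C]={}
round 2:
  B→C: FOLLOW(C) ⊇ FOLLOW(B) ⊇ {$,a,d}; new: +{$,a,d}
  FOLLOW[S]={$,a,d}  FOLLOW[A]={$,a,d}  FOLLOW[B]={$,a,d}  FOLLOW[C]={$,a,d}
round 3: (no change)
  FOLLOW[S]={$,a,d}  FOLLOW[A]={$,a,d}  FOLLOW[B]={$,a,d}  FOLLOW[C]={$,a,d}

FOLLOW(S) = ["$", "a", "d"]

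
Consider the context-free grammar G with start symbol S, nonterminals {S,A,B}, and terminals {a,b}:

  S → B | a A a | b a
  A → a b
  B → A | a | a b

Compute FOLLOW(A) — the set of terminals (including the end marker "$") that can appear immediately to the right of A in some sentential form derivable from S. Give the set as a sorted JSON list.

FIRST iteration:
iter 1:
  A via A→a b: +{a}
  B via B→A: +{a}
  S via S→B: +{a}
  S via S→b a: +{b}
  FIRST(S)={a,b}  FIRST(A)={a}  FIRST(B)={a}
iter 2: done
  FIRST(S)={a,b}  FIRST(A)={a}  FIRST(B)={a}

Compute FOLLOW by fixpoint:
FOLLOW(S) := {$}
[1]
  S→B: FOLLOW(B) ⊇ FOLLOW(S) ⊇ {$}; new: +{$}
  S→a A a: FOLLOW(A) ⊇ FIRST(a) = {a}; new: +{a}
  S: {$}  A: {a}  B: {$}
[2]
  B→A: FOLLOW(A) ⊇ FOLLOW(B) ⊇ {$}; new: +{$}
  S: {$}  A: {$,a}  B: {$}
[3] (stable)
  S: {$}  A: {$,a}  B: {$}

FOLLOW(A) = ["$", "a"]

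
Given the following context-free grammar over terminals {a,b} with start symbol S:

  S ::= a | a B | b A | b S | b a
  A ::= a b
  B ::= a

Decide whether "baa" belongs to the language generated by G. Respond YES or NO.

Convert to CNF:
  S -> T0 B | T1 A | T1 S | T1 T0 | a
  A -> T0 T1
  B -> a
  T0 -> a
  T1 -> b

CYK fill:
  [0..0]={T1}  "b"  orig:{}
  [1..1]={B,S,T0}  "a"  orig:{B,S}
  [2..2]={B,S,T0}  "a"  orig:{B,S}
  [0..1]={S}  "ba"
  [1..2]={S}  "aa"
  [0..2]={S}  "baa"

S ∈ T[0,2] ⇒ YES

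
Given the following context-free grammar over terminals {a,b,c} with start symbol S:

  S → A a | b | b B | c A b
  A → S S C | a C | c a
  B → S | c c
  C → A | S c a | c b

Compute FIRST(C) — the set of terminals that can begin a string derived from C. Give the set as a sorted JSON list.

Compute FIRST by fixpoint:
iter 1:
  A via A→a C: +{a}
  A via A→c a: +{c}
  B via B→c c: +{c}
  C via C→A: +{a,c}
  S via S→A a: +{a,c}
  S via S→b: +{b}
  FIRST[S]={a,b,c}  FIRST[A]={a,c}  FIRST[B]={c}  FIRST[C]={a,c}
iter 2:
  A via A→S S C: +{b}
  B via B→S: +{a,b}
  C via C→A: +{b}
  FIRST[S]={a,b,c}  FIRST[A]={a,b,c}  FIRST[B]={a,b,c}  FIRST[C]={a,b,c}
iter 3: done
  FIRST[S]={a,b,c}  FIRST[A]={a,b,c}  FIRST[B]={a,b,c}  FIRST[C]={a,b,c}

FIRST(C) = ["a", "b", "c"]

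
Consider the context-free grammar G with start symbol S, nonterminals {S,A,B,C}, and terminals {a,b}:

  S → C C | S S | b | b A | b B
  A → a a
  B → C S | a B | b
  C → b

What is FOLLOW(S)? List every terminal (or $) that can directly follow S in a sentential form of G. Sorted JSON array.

Compute FIRST by fixpoint:
iter 1:
  A via A→a a: +{a}
  B via B→a B: +{a}
  B via B→b: +{b}
  C via C→b: +{b}
  S via S→C C: +{b}
  S: {b}  A: {a}  B: {a,b}  C: {b}
iter 2: done
  S: {b}  A: {a}  B: {a,b}  C: {b}

Compute FOLLOW by fixpoint:
seed FOLLOW(S) with $
pass 1:
  B→C S: FOLLOW(C) ⊇ FIRST(S) = {b}; new: +{b}
  S→C C: FOLLOW(C) ⊇ FOLLOW(S) ⊇ {$}; new: +{$}
  S→S S: FOLLOW(S) ⊇ FIRST(S) = {b}; new: +{b}
  S→b A: FOLLOW(A) ⊇ FOLLOW(S) ⊇ {$,b}; new: +{$,b}
  S→b B: FOLLOW(B) ⊇ FOLLOW(S) ⊇ {$,b}; new: +{$,b}
  FOLLOW[S]={$,b}  FOLLOW[A]={$,b}  FOLLOW[B]={$,b}  FOLLOW[C]={$,b}
pass 2: done
  FOLLOW[S]={$,b}  FOLLOW[A]={$,b}  FOLLOW[B]={$,b}  FOLLOW[C]={$,b}

FOLLOW(S) = ["$", "b"]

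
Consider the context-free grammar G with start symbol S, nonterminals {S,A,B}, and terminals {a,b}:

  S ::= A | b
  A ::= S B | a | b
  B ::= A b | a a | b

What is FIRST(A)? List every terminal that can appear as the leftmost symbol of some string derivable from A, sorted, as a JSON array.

FIRST sets, iterate to fixpoint:
round 1:
  A via A→a: +{a}
  A via A→b: +{b}
  B via B→A b: +{a,b}
  S via S→A: +{a,b}
  FIRST(S)={a,b}  FIRST(A)={a,b}  FIRST(B)={a,b}
round 2: done
  FIRST(S)={a,b}  FIRST(A)={a,b}  FIRST(B)={a,b}

FIRST(A) = ["a", "b"]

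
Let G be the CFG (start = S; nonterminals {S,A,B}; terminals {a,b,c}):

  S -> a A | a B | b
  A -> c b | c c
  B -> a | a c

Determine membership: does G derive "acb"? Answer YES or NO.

CNF form of G:
  S -> T2 A | T2 B | b
  A -> T0 T0 | T0 T1
  B -> T2 T0 | a
  T0 -> c
  T1 -> b
  T2 -> a

CYK table (by increasing span):
  T[0,0] 'a' = {B,T2}  orig:{B}
  T[1,1] 'c' = {T0}  orig:{}
  T[2,2] 'b' = {S,T1}  orig:{S}
  T[0,1] 'ac' = {B}
  T[1,2] 'cb' = {A}
  T[0,2] 'acb' = {S}

S ∈ T[0,2] ⇒ YES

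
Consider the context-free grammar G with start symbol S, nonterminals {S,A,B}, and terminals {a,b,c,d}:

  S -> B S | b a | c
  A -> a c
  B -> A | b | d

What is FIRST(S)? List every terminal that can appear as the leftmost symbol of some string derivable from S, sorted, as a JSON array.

Compute FIRST by fixpoint:
pass 1:
  A via A→a c: +{a}
  B via B→A: +{a}
  B via B→b: +{b}
  B via B→d: +{d}
  S via S→B S: +{a,b,d}
  S via S→c: +{c}
  S: {a,b,c,d}  A: {a}  B: {a,b,d}
pass 2: — fixpoint
  S: {a,b,c,d}  A: {a}  B: {a,b,d}

FIRST(S) = ["a", "b", "c", "d"]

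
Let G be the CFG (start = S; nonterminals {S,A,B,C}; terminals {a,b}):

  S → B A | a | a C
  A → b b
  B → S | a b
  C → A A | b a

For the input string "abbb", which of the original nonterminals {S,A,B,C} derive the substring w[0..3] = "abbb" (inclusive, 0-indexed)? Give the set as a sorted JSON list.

Convert to CNF:
  S -> B A | T1 C | a
  A -> T0 T0
  B -> B A | T1 C | T1 T0 | a
  C -> A A | T0 T1
  T0 -> b
  T1 -> a

CYK table (by increasing span), restricted to cells inside w[0..3]:
  [0..0]={B,S,T1}  "a"  orig:{B,S}
  [1..1]={T0}  "b"  orig:{}
  [2..2]={T0}  "b"  orig:{}
  [3..3]={T0}  "b"  orig:{}
  [0..1]={B}  "ab"
  [1..2]={A}  "bb"
  [2..3]={A}  "bb"
  [0..2]={B,S}  "abb"
  [1..3]=∅  "bbb"
  [0..3]={B,S}  "abbb"

Original NTs in T[0,3] deriving "abbb": ["B", "S"]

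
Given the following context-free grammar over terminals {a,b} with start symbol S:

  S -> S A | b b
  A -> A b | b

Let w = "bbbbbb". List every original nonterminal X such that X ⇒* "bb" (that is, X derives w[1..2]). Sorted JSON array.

CNF form of G:
  S -> S A | T0 T0
  A -> A T0 | b
  T0 -> b

CYK fill, restricted to cells inside w[1..2]:
  T[1,1] 'b' = {A,T0}  orig:{A}
  T[2,2] 'b' = {A,T0}  orig:{A}
  T[1,2] 'bb' = {A,S}

Original NTs in T[1,2] deriving "bb": ["A", "S"]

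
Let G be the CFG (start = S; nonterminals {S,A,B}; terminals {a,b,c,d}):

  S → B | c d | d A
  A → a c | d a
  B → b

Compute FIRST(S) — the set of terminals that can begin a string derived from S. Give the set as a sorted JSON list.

FIRST iteration:
iter 1:
  A via A→a c: +{a}
  A via A→d a: +{d}
  B via B→b: +{b}
  S via S→B: +{b}
  S via S→c d: +{c}
  S via S→d A: +{d}
  FIRST(S)={b,c,d}  FIRST(A)={a,d}  FIRST(B)={b}
iter 2: — fixpoint
  FIRST(S)={b,c,d}  FIRST(A)={a,d}  FIRST(B)={b}

FIRST(S) = ["b", "c", "d"]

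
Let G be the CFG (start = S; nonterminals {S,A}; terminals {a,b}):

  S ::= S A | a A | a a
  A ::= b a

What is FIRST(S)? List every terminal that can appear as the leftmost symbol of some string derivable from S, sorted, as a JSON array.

FIRST iteration:
iter 1:
  A via A→b a: +{b}
  S via S→a A: +{a}
  S: {a}  A: {b}
iter 2: done
  S: {a}  A: {b}

FIRST(S) = ["a"]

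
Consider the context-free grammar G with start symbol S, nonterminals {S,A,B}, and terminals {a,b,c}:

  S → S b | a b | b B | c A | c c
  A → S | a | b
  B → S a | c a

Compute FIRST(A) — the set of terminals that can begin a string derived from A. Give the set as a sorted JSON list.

Compute FIRST by fixpoint:
iter 1:
  A via A→a: +{a}
  A via A→b: +{b}
  B via B→c a: +{c}
  S via S→a b: +{a}
  S via S→b B: +{b}
  S via S→c A: +{c}
  FIRST[S]={a,b,c}  FIRST[A]={a,b}  FIRST[B]={c}
iter 2:
  A via A→S: +{c}
  B via B→S a: +{a,b}
  FIRST[S]={a,b,c}  FIRST[A]={a,b,c}  FIRST[B]={a,b,c}
iter 3: — fixpoint
  FIRST[S]={a,b,c}  FIRST[A]={a,b,c}  FIRST[B]={a,b,c}

FIRST(A) = ["a", "b", "c"]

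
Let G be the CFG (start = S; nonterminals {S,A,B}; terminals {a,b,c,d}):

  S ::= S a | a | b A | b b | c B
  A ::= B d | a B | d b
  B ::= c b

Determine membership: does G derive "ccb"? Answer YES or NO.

Convert to CNF:
  S -> S T1 | T2 A | T2 T2 | T3 B | a
  A -> B T0 | T0 T2 | T1 B
  B -> T3 T2
  T0 -> d
  T1 -> a
  T2 -> b
  T3 -> c

Fill CYK table bottom-up:
  [0..0]={T3}  "c"  orig:{}
  [1..1]={T3}  "c"  orig:{}
  [2..2]={T2}  "b"  orig:{}
  [0..1]=∅  "cc"
  [1..2]={B}  "cb"
  [0..2]={S}  "ccb"

S ∈ T[0,2] ⇒ YES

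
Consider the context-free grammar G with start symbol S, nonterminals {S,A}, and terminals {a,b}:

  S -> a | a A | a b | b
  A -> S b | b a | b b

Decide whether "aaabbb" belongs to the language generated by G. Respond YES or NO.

Convert to CNF:
  S -> T1 A | T1 T0 | a | b
  A -> S T0 | T0 T0 | T0 T1
  T0 -> b
  T1 -> a

CYK fill:
  T[0,0] 'a' = {S,T1}  orig:{S}
  T[1,1] 'a' = {S,T1}  orig:{S}
  T[2,2] 'a' = {S,T1}  orig:{S}
  T[3,3] 'b' = {S,T0}  orig:{S}
  T[4,4] 'b' = {S,T0}  orig:{S}
  T[5,5] 'b' = {S,T0}  orig:{S}
  T[0,1] 'aa' = ∅
  T[1,2] 'aa' = ∅
  T[2,3] 'ab' = {A,S}
  T[3,4] 'bb' = {A}
  T[4,5] 'bb' = {A}
  T[0,2] 'aaa' = ∅
  T[1,3] 'aab' = {S}
  T[2,4] 'abb' = {A,S}
  T[3,5] 'bbb' = ∅
  T[0,3] 'aaab' = ∅
  T[1,4] 'aabb' = {A,S}
  T[2,5] 'abbb' = {A}
  T[0,4] 'aaabb' = {S}
  T[1,5] 'aabbb' = {A,S}
  T[0,5] 'aaabbb' = {A,S}

S ∈ T[0,5] ⇒ YES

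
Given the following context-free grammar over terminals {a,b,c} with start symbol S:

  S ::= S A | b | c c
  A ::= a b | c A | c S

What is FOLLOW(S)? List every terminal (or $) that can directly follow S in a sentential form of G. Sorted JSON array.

FIRST sets, iterate to fixpoint:
[1]
  A via A→a b: +{a}
  A via A→c A: +{c}
  S via S→b: +{b}
  S via S→c c: +{c}
  FIRST[S]={b,c}  FIRST[A]={a,c}
[2] done
  FIRST[S]={b,c}  FIRST[A]={a,c}

FOLLOW sets:
seed FOLLOW(S) with $
pass 1:
  S→S A: FOLLOW(S) ⊇ FIRST(A) = {a,c}; new: +{a,c}
  S→S A: FOLLOW(A) ⊇ FOLLOW(S) ⊇ {$,a,c}; new: +{$,a,c}
  FOLLOW[S]={$,a,c}  FOLLOW[A]={$,a,c}
pass 2: (no change)
  FOLLOW[S]={$,a,c}  FOLLOW[A]={$,a,c}

FOLLOW(S) = ["$", "a", "c"]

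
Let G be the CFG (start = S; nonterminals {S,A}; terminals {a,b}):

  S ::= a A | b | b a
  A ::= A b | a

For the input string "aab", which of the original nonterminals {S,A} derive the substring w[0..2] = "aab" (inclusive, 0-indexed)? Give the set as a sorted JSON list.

CNF form of G:
  S -> T0 T1 | T1 A | b
  A -> A T0 | a
  T0 -> b
  T1 -> a

CYK fill, restricted to cells inside w[0..2]:
  [0..0]={A,T1}  "a"  orig:{A}
  [1..1]={A,T1}  "a"  orig:{A}
  [2..2]={S,T0}  "b"  orig:{S}
  [0..1]={S}  "aa"
  [1..2]={A}  "ab"
  [0..2]={S}  "aab"

Original NTs in T[0,2] deriving "aab": ["S"]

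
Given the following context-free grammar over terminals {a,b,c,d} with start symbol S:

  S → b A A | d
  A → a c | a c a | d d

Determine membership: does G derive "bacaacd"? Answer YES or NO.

CNF form of G:
  S -> T3 X5 | d
  A -> T0 T1 | T0 X4 | T2 T2
  T0 -> a
  T1 -> c
  T2 -> d
  T3 -> b
  X4 -> T1 T0
  X5 -> A A

CYK fill:
  cell(0,0) b: {T3}  orig:{}
  cell(1,1) a: {T0}  orig:{}
  cell(2,2) c: {T1}  orig:{}
  cell(3,3) a: {T0}  orig:{}
  cell(4,4) a: {T0}  orig:{}
  cell(5,5) c: {T1}  orig:{}
  cell(6,6) d: {S,T2}  orig:{S}
  cell(0,1) ba: ∅
  cell(1,2) ac: {A}
  cell(2,3) ca: {X4}  orig:{}
  cell(3,4) aa: ∅
  cell(4,5) ac: {A}
  cell(5,6) cd: ∅
  cell(0,2) bac: ∅
  cell(1,3) aca: {A}
  cell(2,4) caa: ∅
  cell(3,5) aac: ∅
  cell(4,6) acd: ∅
  cell(0,3) baca: ∅
  cell(1,4) acaa: ∅
  cell(2,5) caac: ∅
  cell(3,6) aacd: ∅
  cell(0,4) bacaa: ∅
  cell(1,5) acaac: {X5}  orig:{}
  cell(2,6) caacd: ∅
  cell(0,5) bacaac: {S}
  cell(1,6) acaacd: ∅
  cell(0,6) bacaacd: ∅

S ∉ T[0,6] ⇒ NO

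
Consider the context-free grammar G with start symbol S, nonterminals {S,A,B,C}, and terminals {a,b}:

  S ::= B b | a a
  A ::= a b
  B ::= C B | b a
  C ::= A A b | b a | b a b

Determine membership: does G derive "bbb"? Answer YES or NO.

Convert to CNF:
  S -> B T1 | T0 T0
  A -> T0 T1
  B -> C B | T1 T0
  C -> A X2 | T1 T0 | T1 X3
  T0 -> a
  T1 -> b
  X2 -> A T1
  X3 -> T0 T1

CYK table (by increasing span):
  cell(0,0) b: {T1}  orig:{}
  cell(1,1) b: {T1}  orig:{}
  cell(2,2) b: {T1}  orig:{}
  cell(0,1) bb: ∅
  cell(1,2) bb: ∅
  cell(0,2) bbb: ∅

S ∉ T[0,2] ⇒ NO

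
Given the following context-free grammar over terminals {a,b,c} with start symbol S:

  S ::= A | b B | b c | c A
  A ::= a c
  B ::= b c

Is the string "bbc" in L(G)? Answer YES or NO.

Convert to CNF:
  S -> T0 T1 | T1 A | T2 B | T2 T1
  A -> T0 T1
  B -> T2 T1
  T0 -> a
  T1 -> c
  T2 -> b

CYK table (by increasing span):
  [0..0]={T2}  "b"  orig:{}
  [1..1]={T2}  "b"  orig:{}
  [2..2]={T1}  "c"  orig:{}
  [0..1]=∅  "bb"
  [1..2]={B,S}  "bc"
  [0..2]={S}  "bbc"

S ∈ T[0,2] ⇒ YES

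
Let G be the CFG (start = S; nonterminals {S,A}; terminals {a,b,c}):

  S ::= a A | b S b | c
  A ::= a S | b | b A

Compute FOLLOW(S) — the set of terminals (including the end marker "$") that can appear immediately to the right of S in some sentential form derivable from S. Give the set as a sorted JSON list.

FIRST iteration:
round 1:
  A via A→a S: +{a}
  A via A→b: +{b}
  S via S→a A: +{a}
  S via S→b S b: +{b}
  S via S→c: +{c}
  S: {a,b,c}  A: {a,b}
round 2: done
  S: {a,b,c}  A: {a,b}

FOLLOW iteration:
seed FOLLOW(S) with $
pass 1:
  S→a A: FOLLOW(A) ⊇ FOLLOW(S) ⊇ {$}; new: +{$}
  S→b S b: FOLLOW(S) ⊇ FIRST(b) = {b}; new: +{b}
  FOLLOW[S]={$,b}  FOLLOW[A]={$}
pass 2:
  S→a A: FOLLOW(A) ⊇ FOLLOW(S) ⊇ {$,b}; new: +{b}
  FOLLOW[S]={$,b}  FOLLOW[A]={$,b}
pass 3: (stable)
  FOLLOW[S]={$,b}  FOLLOW[A]={$,b}

FOLLOW(S) = ["$", "b"]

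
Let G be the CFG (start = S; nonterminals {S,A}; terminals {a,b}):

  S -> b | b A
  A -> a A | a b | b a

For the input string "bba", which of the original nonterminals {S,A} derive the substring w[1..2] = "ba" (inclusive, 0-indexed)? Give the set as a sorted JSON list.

Convert to CNF:
  S -> T1 A | b
  A -> T0 A | T0 T1 | T1 T0
  T0 -> a
  T1 -> b

CYK table (by increasing span), restricted to cells inside w[1..2]:
  [1..1]={S,T1}  "b"  orig:{S}
  [2..2]={T0}  "a"  orig:{}
  [1..2]={A}  "ba"

Original NTs in T[1,2] deriving "ba": ["A"]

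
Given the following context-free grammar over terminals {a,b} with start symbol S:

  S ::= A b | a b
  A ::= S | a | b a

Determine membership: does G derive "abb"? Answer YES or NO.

Convert to CNF:
  S -> A T0 | T1 T0
  A -> A T0 | T0 T1 | T1 T0 | a
  T0 -> b
  T1 -> a

Fill CYK table bottom-up:
  [0..0]={A,T1}  "a"  orig:{A}
  [1..1]={T0}  "b"  orig:{}
  [2..2]={T0}  "b"  orig:{}
  [0..1]={A,S}  "ab"
  [1..2]=∅  "bb"
  [0..2]={A,S}  "abb"

S ∈ T[0,2] ⇒ YES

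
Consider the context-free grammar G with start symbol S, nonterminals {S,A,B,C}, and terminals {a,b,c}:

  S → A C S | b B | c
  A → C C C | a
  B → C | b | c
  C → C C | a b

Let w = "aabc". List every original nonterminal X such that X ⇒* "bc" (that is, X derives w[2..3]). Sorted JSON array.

Convert to CNF:
  S -> A X3 | T1 B | c
  A -> C X2 | a
  B -> C C | T0 T1 | b | c
  C -> C C | T0 T1
  T0 -> a
  T1 -> b
  X2 -> C C
  X3 -> C S

CYK table (by increasing span) (cells [i..j] with 2 ≤ i ≤ j ≤ 3 only):
  cell(2,2) b: {B,T1}  orig:{B}
  cell(3,3) c: {B,S}
  cell(2,3) bc: {S}

Original NTs in T[2,3] deriving "bc": ["S"]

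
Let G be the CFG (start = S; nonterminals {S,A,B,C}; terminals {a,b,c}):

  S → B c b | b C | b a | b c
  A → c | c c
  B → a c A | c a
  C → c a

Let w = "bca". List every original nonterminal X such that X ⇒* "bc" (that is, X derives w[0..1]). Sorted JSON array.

Convert to CNF:
  S -> B X4 | T2 C | T2 T0 | T2 T1
  A -> T0 T0 | c
  B -> T0 T1 | T1 X3
  C -> T0 T1
  T0 -> c
  T1 -> a
  T2 -> b
  X3 -> T0 A
  X4 -> T0 T2

CYK fill — only the sub-triangle for w[0..1]:
  cell(0,0) b: {T2}  orig:{}
  cell(1,1) c: {A,T0}  orig:{A}
  cell(0,1) bc: {S}

Original NTs in T[0,1] deriving "bc": ["S"]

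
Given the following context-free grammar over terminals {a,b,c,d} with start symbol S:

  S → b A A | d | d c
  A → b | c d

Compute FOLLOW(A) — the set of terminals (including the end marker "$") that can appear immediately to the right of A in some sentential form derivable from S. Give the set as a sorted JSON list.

Compute FIRST by fixpoint:
iter 1:
  A via A→b: +{b}
  A via A→c d: +{c}
  S via S→b A A: +{b}
  S via S→d: +{d}
  FIRST[S]={b,d}  FIRST[A]={b,c}
iter 2: (stable)
  FIRST[S]={b,d}  FIRST[A]={b,c}

FOLLOW iteration:
FOLLOW(S) := {$}
round 1:
  S→b A A: FOLLOW(A) ⊇ FIRST(A) = {b,c}; new: +{b,c}
  S→b A A: FOLLOW(A) ⊇ FOLLOW(S) ⊇ {$}; new: +{$}
  FOLLOW(S)={$}  FOLLOW(A)={$,b,c}
round 2: — fixpoint
  FOLLOW(S)={$}  FOLLOW(A)={$,b,c}

FOLLOW(A) = ["$", "b", "c"]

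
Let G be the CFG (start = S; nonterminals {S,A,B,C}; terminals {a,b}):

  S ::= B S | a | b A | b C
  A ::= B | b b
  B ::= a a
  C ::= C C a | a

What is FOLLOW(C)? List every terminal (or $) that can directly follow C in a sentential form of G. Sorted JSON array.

Compute FIRST by fixpoint:
iter 1:
  A via A→b b: +{b}
  B via B→a a: +{a}
  C via C→a: +{a}
  S via S→B S: +{a}
  S via S→b A: +{b}
  FIRST[S]={a,b}  FIRST[A]={b}  FIRST[B]={a}  FIRST[C]={a}
iter 2:
  A via A→B: +{a}
  FIRST[S]={a,b}  FIRST[A]={a,b}  FIRST[B]={a}  FIRST[C]={a}
iter 3: (no change)
  FIRST[S]={a,b}  FIRST[A]={a,b}  FIRST[B]={a}  FIRST[C]={a}

FOLLOW iteration:
initialize: $ ∈ FOLLOW(S)
pass 1:
  C→C C a: FOLLOW(C) ⊇ FIRST(C) = {a}; new: +{a}
  S→B S: FOLLOW(B) ⊇ FIRST(S) = {a,b}; new: +{a,b}
  S→b A: FOLLOW(A) ⊇ FOLLOW(S) ⊇ {$}; new: +{$}
  S→b C: FOLLOW(C) ⊇ FOLLOW(S) ⊇ {$}; new: +{$}
  FOLLOW(S)={$}  FOLLOW(A)={$}  FOLLOW(B)={a,b}  FOLLOW(C)={$,a}
pass 2:
  A→B: FOLLOW(B) ⊇ FOLLOW(A) ⊇ {$}; new: +{$}
  FOLLOW(S)={$}  FOLLOW(A)={$}  FOLLOW(B)={$,a,b}  FOLLOW(C)={$,a}
pass 3: (stable)
  FOLLOW(S)={$}  FOLLOW(A)={$}  FOLLOW(B)={$,a,b}  FOLLOW(C)={$,a}

FOLLOW(C) = ["$", "a"]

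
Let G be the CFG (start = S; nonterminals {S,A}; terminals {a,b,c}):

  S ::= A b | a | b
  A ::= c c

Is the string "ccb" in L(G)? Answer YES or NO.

Convert to CNF:
  S -> A T1 | a | b
  A -> T0 T0
  T0 -> c
  T1 -> b

CYK fill:
  T[0,0] 'c' = {T0}  orig:{}
  T[1,1] 'c' = {T0}  orig:{}
  T[2,2] 'b' = {S,T1}  orig:{S}
  T[0,1] 'cc' = {A}
  T[1,2] 'cb' = ∅
  T[0,2] 'ccb' = {S}

S ∈ T[0,2] ⇒ YES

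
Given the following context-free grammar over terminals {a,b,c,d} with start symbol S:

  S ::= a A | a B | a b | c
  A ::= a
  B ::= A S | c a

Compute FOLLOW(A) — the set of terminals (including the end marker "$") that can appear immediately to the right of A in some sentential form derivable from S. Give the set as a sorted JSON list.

FIRST iteration:
[1]
  A via A→a: +{a}
  B via B→A S: +{a}
  B via B→c a: +{c}
  S via S→a A: +{a}
  S via S→c: +{c}
  FIRST[S]={a,c}  FIRST[A]={a}  FIRST[B]={a,c}
[2] (stable)
  FIRST[S]={a,c}  FIRST[A]={a}  FIRST[B]={a,c}

FOLLOW iteration:
seed FOLLOW(S) with $
[1]
  B→A S: FOLLOW(A) ⊇ FIRST(S) = {a,c}; new: +{a,c}
  S→a A: FOLLOW(A) ⊇ FOLLOW(S) ⊇ {$}; new: +{$}
  S→a B: FOLLOW(B) ⊇ FOLLOW(S) ⊇ {$}; new: +{$}
  S: {$}  A: {$,a,c}  B: {$}
[2] — fixpoint
  S: {$}  A: {$,a,c}  B: {$}

FOLLOW(A) = ["$", "a", "c"]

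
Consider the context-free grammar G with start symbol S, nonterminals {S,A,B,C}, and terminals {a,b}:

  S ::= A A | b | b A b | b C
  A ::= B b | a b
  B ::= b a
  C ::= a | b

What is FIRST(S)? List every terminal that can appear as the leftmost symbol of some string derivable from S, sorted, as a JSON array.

Compute FIRST by fixpoint:
round 1:
  A via A→a b: +{a}
  B via B→b a: +{b}
  C via C→a: +{a}
  C via C→b: +{b}
  S via S→A A: +{a}
  S via S→b: +{b}
  FIRST[S]={a,b}  FIRST[A]={a}  FIRST[B]={b}  FIRST[C]={a,b}
round 2:
  A via A→B b: +{b}
  FIRST[S]={a,b}  FIRST[A]={a,b}  FIRST[B]={b}  FIRST[C]={a,b}
round 3: (no change)
  FIRST[S]={a,b}  FIRST[A]={a,b}  FIRST[B]={b}  FIRST[C]={a,b}

FIRST(S) = ["a", "b"]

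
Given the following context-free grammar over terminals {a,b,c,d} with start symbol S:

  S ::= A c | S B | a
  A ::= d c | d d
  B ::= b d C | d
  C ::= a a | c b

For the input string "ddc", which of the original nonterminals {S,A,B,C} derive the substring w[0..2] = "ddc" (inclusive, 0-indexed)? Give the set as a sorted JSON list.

Convert to CNF:
  S -> A T1 | S B | a
  A -> T0 T0 | T0 T1
  B -> T2 X4 | d
  C -> T1 T2 | T3 T3
  T0 -> d
  T1 -> c
  T2 -> b
  T3 -> a
  X4 -> T0 C

CYK fill — only the sub-triangle for w[0..2]:
  T[0,0] 'd' = {B,T0}  orig:{B}
  T[1,1] 'd' = {B,T0}  orig:{B}
  T[2,2] 'c' = {T1}  orig:{}
  T[0,1] 'dd' = {A}
  T[1,2] 'dc' = {A}
  T[0,2] 'ddc' = {S}

Original NTs in T[0,2] deriving "ddc": ["S"]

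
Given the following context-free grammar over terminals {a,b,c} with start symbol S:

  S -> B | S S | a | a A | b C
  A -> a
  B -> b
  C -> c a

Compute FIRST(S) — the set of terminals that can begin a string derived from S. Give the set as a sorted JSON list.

Compute FIRST by fixpoint:
round 1:
  A via A→a: +{a}
  B via B→b: +{b}
  C via C→c a: +{c}
  S via S→B: +{b}
  S via S→a: +{a}
  FIRST[S]={a,b}  FIRST[A]={a}  FIRST[B]={b}  FIRST[C]={c}
round 2: (stable)
  FIRST[S]={a,b}  FIRST[A]={a}  FIRST[B]={b}  FIRST[C]={c}

FIRST(S) = ["a", "b"]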